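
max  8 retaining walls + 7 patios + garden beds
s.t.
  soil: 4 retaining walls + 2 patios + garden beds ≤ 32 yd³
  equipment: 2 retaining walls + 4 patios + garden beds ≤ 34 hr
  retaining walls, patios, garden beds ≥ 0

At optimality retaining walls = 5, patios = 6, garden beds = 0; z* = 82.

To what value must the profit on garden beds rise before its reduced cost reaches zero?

2.5

Check each constraint at x*: soil 32/32 (tight); equipment 34/34 (tight).
The binding rows give the dual system: 4·y_soil + 2·y_equipment = 8 and 2·y_soil + 4·y_equipment = 7.
Solving: y_soil = 1.5, y_equipment = 1.
garden beds enters the basis when its profit ≥ yᵀa₃ = 1.5·1 + 1·1 = 2.5.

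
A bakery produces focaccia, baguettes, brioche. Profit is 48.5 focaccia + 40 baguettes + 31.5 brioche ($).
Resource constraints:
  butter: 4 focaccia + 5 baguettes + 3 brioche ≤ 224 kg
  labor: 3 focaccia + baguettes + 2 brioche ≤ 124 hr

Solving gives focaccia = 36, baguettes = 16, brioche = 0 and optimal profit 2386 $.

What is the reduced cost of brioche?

-3

At the optimum: butter uses 224 of 224 (binding); labor uses 124 of 124 (binding).
The binding rows give the dual system: 4·y_butter + 3·y_labor = 48.5 and 5·y_butter + 1·y_labor = 40.
Solving: y_butter = 6.5, y_labor = 7.5.
Reduced cost of brioche: c₃ − yᵀa₃ = 31.5 − (6.5·3 + 7.5·2) = 31.5 − 34.5 = -3.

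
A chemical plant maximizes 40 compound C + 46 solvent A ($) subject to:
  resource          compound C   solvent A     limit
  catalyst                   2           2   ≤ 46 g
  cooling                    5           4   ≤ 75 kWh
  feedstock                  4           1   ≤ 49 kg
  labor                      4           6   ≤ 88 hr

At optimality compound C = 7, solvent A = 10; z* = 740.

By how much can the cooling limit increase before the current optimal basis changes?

Binding constraints: cooling, labor. The basis is B = [[5,4],[4,6]] with det 14.
Per unit increase in cooling, x* moves by d = (0.4286, -0.2857).
The basis stays optimal until feedstock becomes binding; allowable increase = 7.7 kWh.

7.7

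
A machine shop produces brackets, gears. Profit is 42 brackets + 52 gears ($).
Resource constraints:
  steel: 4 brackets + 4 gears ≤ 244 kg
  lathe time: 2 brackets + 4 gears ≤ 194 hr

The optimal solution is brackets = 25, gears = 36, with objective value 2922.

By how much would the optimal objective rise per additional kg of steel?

8

Check each constraint at x*: steel 244/244 (tight); lathe time 194/194 (tight).
The binding rows give the dual system: 4·y_steel + 2·y_lathe time = 42 and 4·y_steel + 4·y_lathe time = 52.
→ y_steel = 8 and y_lathe time = 5.
Shadow price of steel = 8.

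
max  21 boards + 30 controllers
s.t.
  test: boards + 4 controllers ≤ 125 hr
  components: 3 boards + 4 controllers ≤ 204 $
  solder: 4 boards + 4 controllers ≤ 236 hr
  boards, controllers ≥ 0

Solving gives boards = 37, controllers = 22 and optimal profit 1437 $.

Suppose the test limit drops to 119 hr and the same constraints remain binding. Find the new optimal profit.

At the optimum: test uses 125 of 125 (binding); components uses 199 of 204 (slack = 5); solder uses 236 of 236 (binding).
Since components is not tight, its dual is 0.
Dual feasibility on the basic columns requires 1·y_test + 4·y_solder = 21, 4·y_test + 4·y_solder = 30.
Solving: y_test = 3, y_solder = 4.5.
Δz = y_test·Δb = 3 × (-6) = -18, so new z* = 1437 − 18 = 1419.

1419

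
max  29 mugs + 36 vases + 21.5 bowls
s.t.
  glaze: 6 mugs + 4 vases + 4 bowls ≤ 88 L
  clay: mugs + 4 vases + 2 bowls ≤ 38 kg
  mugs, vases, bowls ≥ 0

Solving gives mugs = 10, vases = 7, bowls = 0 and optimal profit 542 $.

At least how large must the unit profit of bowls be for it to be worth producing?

26

At the optimum: glaze uses 88 of 88 (binding); clay uses 38 of 38 (binding).
From A_Bᵀ y = c: 6·y_glaze + 1·y_clay = 29; 4·y_glaze + 4·y_clay = 36.
→ y_glaze = 4 and y_clay = 5.
bowls enters the basis when its profit ≥ yᵀa₃ = 4·4 + 5·2 = 26.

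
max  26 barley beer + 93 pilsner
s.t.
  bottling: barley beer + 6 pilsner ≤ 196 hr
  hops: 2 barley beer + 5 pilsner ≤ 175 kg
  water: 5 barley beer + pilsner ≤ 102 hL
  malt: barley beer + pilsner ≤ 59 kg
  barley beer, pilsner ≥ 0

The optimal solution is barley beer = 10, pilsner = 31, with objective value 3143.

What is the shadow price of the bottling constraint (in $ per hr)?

Binding: bottling and hops. Non-binding: water (21 unused), malt (18 unused).
Since water, malt are not tight, their duals are 0.
The binding rows give the dual system: 1·y_bottling + 2·y_hops = 26 and 6·y_bottling + 5·y_hops = 93.
→ y_bottling = 8 and y_hops = 9.
Shadow price of bottling = 8.

8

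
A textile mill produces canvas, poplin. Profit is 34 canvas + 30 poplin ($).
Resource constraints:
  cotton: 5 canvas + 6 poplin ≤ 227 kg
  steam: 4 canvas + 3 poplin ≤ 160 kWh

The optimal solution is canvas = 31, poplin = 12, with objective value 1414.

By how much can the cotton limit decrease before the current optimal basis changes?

27

Binding constraints: cotton, steam. The basis is B = [[5,6],[4,3]] with det -9.
Per unit decrease in cotton, x* moves by d = (0.3333, -0.4444).
The basis stays optimal until poplin reaches 0; allowable decrease = 27 kg.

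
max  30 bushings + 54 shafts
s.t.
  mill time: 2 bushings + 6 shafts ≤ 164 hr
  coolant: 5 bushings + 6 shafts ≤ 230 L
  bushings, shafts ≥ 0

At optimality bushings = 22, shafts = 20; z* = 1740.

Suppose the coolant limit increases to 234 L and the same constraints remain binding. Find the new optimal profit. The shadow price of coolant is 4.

1756

Δb = 4, so new z* = 1740 + (4)·(4) = 1740 + 16 = 1756.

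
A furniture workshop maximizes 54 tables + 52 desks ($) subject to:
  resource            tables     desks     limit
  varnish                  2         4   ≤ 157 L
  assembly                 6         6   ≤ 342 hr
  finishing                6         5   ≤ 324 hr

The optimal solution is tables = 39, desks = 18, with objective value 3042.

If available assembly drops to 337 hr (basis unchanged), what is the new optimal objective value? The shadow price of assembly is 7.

3007

Δb = -5, so new z* = 3042 + (7)·(-5) = 3042 − 35 = 3007.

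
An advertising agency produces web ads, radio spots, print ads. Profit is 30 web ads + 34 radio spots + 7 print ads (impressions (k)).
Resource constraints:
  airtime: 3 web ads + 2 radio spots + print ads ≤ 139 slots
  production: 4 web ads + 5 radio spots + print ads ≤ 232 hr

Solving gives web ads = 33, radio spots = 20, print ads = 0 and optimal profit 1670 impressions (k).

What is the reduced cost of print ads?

-1

Both airtime and production are binding at x*.
The binding rows give the dual system: 3·y_airtime + 4·y_production = 30 and 2·y_airtime + 5·y_production = 34.
→ y_airtime = 2 and y_production = 6.
Reduced cost of print ads: c₃ − yᵀa₃ = 7 − (2·1 + 6·1) = 7 − 8 = -1.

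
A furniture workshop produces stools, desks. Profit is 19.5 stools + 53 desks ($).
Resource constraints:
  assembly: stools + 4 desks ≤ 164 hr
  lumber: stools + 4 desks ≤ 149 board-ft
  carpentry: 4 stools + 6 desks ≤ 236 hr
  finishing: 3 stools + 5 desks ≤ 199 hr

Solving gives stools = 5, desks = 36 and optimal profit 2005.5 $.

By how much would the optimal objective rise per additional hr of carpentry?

2.5

Binding: lumber and carpentry. Non-binding: assembly (15 unused), finishing (4 unused).
By complementary slackness, y = 0 for the non-binding constraints.
Dual feasibility on the basic columns requires 1·y_lumber + 4·y_carpentry = 19.5, 4·y_lumber + 6·y_carpentry = 53.
This yields shadow prices y_lumber = 9.5, y_carpentry = 2.5.
Shadow price of carpentry = 2.5.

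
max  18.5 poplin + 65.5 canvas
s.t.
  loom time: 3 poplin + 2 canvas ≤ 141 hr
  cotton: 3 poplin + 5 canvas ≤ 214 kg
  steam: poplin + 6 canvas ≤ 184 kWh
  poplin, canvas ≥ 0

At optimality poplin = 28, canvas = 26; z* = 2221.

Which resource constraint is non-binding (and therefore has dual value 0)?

loom time: 136/141 (slack 5)
cotton: 214/214 (binding)
steam: 184/184 (binding)
By complementary slackness, a constraint with positive slack has shadow price 0 → loom time.

loom time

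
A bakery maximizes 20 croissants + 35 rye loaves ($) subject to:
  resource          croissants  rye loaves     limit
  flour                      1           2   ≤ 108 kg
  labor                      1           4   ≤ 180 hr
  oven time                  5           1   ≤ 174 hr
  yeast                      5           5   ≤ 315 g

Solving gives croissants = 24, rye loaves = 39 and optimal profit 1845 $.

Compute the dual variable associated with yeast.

3

Check each constraint at x*: flour 102/108 (slack 6); labor 180/180 (tight); oven time 159/174 (slack 15); yeast 315/315 (tight).
Since flour, oven time are not tight, their duals are 0.
The binding rows give the dual system: 1·y_labor + 5·y_yeast = 20 and 4·y_labor + 5·y_yeast = 35.
Solving: y_labor = 5, y_yeast = 3.
Shadow price of yeast = 3.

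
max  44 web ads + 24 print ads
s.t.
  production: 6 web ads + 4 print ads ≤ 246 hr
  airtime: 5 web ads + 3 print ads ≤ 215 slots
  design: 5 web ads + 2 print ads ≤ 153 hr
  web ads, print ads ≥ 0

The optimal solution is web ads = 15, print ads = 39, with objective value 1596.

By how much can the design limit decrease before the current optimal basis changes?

30

Binding constraints: production, design. The basis is B = [[6,4],[5,2]] with det -8.
Per unit decrease in design, x* moves by d = (-0.5, 0.75).
The basis stays optimal until web ads reaches 0; allowable decrease = 30 hr.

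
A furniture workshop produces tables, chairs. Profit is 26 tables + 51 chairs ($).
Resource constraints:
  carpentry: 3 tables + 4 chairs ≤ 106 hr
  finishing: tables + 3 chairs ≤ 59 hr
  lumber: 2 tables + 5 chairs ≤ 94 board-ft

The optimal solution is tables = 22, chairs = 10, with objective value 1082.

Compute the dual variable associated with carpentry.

4

Binding: carpentry and lumber. Non-binding: finishing (7 unused).
By complementary slackness, y = 0 for the non-binding constraint.
The binding rows give the dual system: 3·y_carpentry + 2·y_lumber = 26 and 4·y_carpentry + 5·y_lumber = 51.
This yields shadow prices y_carpentry = 4, y_lumber = 7.
Shadow price of carpentry = 4.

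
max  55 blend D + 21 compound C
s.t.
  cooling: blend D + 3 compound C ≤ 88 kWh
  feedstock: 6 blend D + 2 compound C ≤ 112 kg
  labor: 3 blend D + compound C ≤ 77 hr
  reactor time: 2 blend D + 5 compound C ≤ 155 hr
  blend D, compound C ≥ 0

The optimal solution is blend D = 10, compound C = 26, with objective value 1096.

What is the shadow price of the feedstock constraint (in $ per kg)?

At the optimum: cooling uses 88 of 88 (binding); feedstock uses 112 of 112 (binding); labor uses 56 of 77 (slack = 21); reactor time uses 150 of 155 (slack = 5).
Slack constraints have shadow price 0 (complementary slackness).
The binding rows give the dual system: 1·y_cooling + 6·y_feedstock = 55 and 3·y_cooling + 2·y_feedstock = 21.
Solving: y_cooling = 1, y_feedstock = 9.
Shadow price of feedstock = 9.

9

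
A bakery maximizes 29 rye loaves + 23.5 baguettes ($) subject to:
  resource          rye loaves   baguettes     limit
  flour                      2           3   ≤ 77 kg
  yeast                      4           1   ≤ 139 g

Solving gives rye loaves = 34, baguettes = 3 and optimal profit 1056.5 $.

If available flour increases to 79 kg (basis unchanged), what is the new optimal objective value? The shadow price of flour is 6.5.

1069.5

Δb = 2, so new z* = 1056.5 + (6.5)·(2) = 1056.5 + 13 = 1069.5.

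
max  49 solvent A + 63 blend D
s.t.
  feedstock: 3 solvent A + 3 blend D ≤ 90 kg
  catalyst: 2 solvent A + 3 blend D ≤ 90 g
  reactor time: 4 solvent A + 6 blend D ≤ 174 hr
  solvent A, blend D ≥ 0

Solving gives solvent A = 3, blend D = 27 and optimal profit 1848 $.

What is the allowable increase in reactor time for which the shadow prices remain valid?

6

Binding constraints: feedstock, reactor time. The basis is B = [[3,3],[4,6]] with det 6.
Per unit increase in reactor time, x* moves by d = (-0.5, 0.5).
The basis stays optimal until solvent A reaches 0; allowable increase = 6 hr.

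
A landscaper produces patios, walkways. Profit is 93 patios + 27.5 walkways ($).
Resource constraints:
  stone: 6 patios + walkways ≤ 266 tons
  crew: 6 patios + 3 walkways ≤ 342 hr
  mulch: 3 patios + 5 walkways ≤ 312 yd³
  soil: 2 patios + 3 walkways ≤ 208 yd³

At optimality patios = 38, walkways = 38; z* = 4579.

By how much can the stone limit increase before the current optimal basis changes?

76

Binding constraints: stone, crew. The basis is B = [[6,1],[6,3]] with det 12.
Per unit increase in stone, x* moves by d = (0.25, -0.5).
The basis stays optimal until walkways reaches 0; allowable increase = 76 tons.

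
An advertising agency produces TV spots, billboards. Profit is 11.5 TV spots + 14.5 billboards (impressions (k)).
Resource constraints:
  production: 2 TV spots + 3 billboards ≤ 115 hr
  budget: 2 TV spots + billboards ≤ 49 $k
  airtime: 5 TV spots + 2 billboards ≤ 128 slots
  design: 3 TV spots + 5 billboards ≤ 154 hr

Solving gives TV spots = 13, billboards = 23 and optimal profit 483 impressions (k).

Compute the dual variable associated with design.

Binding: budget and design. Non-binding: production (20 unused), airtime (17 unused).
By complementary slackness, y = 0 for the non-binding constraints.
From A_Bᵀ y = c: 2·y_budget + 3·y_design = 11.5; 1·y_budget + 5·y_design = 14.5.
→ y_budget = 2 and y_design = 2.5.
Shadow price of design = 2.5.

2.5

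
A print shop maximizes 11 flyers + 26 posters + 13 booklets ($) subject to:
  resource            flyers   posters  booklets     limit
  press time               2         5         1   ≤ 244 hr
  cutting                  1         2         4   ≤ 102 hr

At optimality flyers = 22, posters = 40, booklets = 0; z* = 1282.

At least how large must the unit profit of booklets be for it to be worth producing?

Both press time and cutting are binding at x*.
Dual feasibility on the basic columns requires 2·y_press time + 1·y_cutting = 11, 5·y_press time + 2·y_cutting = 26.
This yields shadow prices y_press time = 4, y_cutting = 3.
booklets enters the basis when its profit ≥ yᵀa₃ = 4·1 + 3·4 = 16.

16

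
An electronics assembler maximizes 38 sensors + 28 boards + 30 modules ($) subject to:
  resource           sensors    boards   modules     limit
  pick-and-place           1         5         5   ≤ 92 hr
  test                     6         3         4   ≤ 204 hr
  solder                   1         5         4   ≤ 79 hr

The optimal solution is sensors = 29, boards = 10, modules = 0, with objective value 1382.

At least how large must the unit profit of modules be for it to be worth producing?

32

At the optimum: pick-and-place uses 79 of 92 (slack = 13); test uses 204 of 204 (binding); solder uses 79 of 79 (binding).
Slack constraints have shadow price 0 (complementary slackness).
From A_Bᵀ y = c: 6·y_test + 1·y_solder = 38; 3·y_test + 5·y_solder = 28.
Solving: y_test = 6, y_solder = 2.
modules enters the basis when its profit ≥ yᵀa₃ = 6·4 + 2·4 = 32.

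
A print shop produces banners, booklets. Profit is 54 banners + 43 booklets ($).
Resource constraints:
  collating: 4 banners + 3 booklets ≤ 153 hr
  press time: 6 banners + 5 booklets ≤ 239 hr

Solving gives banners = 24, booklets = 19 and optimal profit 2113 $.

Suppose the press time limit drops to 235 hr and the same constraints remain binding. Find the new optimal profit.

At the optimum: collating uses 153 of 153 (binding); press time uses 239 of 239 (binding).
The binding rows give the dual system: 4·y_collating + 6·y_press time = 54 and 3·y_collating + 5·y_press time = 43.
Solving: y_collating = 6, y_press time = 5.
Δz = y_press time·Δb = 5 × (-4) = -20, so new z* = 2113 − 20 = 2093.

2093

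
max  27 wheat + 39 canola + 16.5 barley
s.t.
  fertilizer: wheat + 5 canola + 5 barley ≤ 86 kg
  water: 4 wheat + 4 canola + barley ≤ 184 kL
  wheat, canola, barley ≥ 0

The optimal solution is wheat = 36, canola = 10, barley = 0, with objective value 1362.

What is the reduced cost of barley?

-4.5

Check each constraint at x*: fertilizer 86/86 (tight); water 184/184 (tight).
Dual feasibility on the basic columns requires 1·y_fertilizer + 4·y_water = 27, 5·y_fertilizer + 4·y_water = 39.
→ y_fertilizer = 3 and y_water = 6.
Reduced cost of barley: c₃ − yᵀa₃ = 16.5 − (3·5 + 6·1) = 16.5 − 21 = -4.5.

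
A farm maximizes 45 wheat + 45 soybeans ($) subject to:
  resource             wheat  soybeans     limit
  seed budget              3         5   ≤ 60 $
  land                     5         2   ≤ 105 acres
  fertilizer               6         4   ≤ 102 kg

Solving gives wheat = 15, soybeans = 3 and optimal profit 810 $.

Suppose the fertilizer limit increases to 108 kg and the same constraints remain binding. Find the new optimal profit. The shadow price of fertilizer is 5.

Δb = 6, so new z* = 810 + (5)·(6) = 810 + 30 = 840.

840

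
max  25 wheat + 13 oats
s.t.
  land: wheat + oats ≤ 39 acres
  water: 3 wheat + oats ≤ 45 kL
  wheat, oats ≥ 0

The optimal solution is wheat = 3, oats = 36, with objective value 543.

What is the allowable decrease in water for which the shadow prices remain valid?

Binding constraints: land, water. The basis is B = [[1,1],[3,1]] with det -2.
Per unit decrease in water, x* moves by d = (-0.5, 0.5).
The basis stays optimal until wheat reaches 0; allowable decrease = 6 kL.

6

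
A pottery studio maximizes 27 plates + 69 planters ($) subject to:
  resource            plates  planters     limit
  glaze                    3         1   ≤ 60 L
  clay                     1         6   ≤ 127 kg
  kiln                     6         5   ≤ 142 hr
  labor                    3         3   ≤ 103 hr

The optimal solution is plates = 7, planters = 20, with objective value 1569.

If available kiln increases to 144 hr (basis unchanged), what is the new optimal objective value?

At the optimum: glaze uses 41 of 60 (slack = 19); clay uses 127 of 127 (binding); kiln uses 142 of 142 (binding); labor uses 81 of 103 (slack = 22).
Slack constraints have shadow price 0 (complementary slackness).
The binding rows give the dual system: 1·y_clay + 6·y_kiln = 27 and 6·y_clay + 5·y_kiln = 69.
This yields shadow prices y_clay = 9, y_kiln = 3.
Δz = y_kiln·Δb = 3 × (2) = 6, so new z* = 1569 + 6 = 1575.

1575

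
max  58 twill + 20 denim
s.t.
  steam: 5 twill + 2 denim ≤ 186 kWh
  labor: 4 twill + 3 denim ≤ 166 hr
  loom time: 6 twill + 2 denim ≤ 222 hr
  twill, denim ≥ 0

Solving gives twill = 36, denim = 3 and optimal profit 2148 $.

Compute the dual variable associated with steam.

2

At the optimum: steam uses 186 of 186 (binding); labor uses 153 of 166 (slack = 13); loom time uses 222 of 222 (binding).
Slack constraints have shadow price 0 (complementary slackness).
From A_Bᵀ y = c: 5·y_steam + 6·y_loom time = 58; 2·y_steam + 2·y_loom time = 20.
This yields shadow prices y_steam = 2, y_loom time = 8.
Shadow price of steam = 2.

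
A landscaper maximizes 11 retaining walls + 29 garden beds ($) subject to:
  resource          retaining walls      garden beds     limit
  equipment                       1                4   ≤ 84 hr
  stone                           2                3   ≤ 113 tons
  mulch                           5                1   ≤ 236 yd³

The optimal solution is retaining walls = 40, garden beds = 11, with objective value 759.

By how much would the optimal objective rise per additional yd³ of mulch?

Check each constraint at x*: equipment 84/84 (tight); stone 113/113 (tight); mulch 211/236 (slack 25).
By complementary slackness, y = 0 for the non-binding constraint.
The binding rows give the dual system: 1·y_equipment + 2·y_stone = 11 and 4·y_equipment + 3·y_stone = 29.
Solving: y_equipment = 5, y_stone = 3.
Shadow price of mulch = 0.

0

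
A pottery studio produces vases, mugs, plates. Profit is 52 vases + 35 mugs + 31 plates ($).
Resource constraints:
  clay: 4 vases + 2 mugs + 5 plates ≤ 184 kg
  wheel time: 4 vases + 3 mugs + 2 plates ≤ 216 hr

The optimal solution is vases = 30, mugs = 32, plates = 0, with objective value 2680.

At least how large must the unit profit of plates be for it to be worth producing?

38

Both clay and wheel time are binding at x*.
From A_Bᵀ y = c: 4·y_clay + 4·y_wheel time = 52; 2·y_clay + 3·y_wheel time = 35.
→ y_clay = 4 and y_wheel time = 9.
plates enters the basis when its profit ≥ yᵀa₃ = 4·5 + 9·2 = 38.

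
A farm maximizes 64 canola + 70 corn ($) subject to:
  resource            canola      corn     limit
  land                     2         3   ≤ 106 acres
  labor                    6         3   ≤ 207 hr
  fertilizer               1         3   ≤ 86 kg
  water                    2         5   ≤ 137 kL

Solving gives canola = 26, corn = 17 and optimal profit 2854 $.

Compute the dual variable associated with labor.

Binding: labor and water. Non-binding: land (3 unused), fertilizer (9 unused).
Slack constraints have shadow price 0 (complementary slackness).
The binding rows give the dual system: 6·y_labor + 2·y_water = 64 and 3·y_labor + 5·y_water = 70.
This yields shadow prices y_labor = 7.5, y_water = 9.5.
Shadow price of labor = 7.5.

7.5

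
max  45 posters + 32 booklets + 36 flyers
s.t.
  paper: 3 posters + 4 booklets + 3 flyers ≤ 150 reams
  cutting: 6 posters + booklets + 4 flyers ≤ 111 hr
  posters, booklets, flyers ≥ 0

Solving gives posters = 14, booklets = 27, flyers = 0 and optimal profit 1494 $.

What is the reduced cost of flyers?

-1

At the optimum: paper uses 150 of 150 (binding); cutting uses 111 of 111 (binding).
The binding rows give the dual system: 3·y_paper + 6·y_cutting = 45 and 4·y_paper + 1·y_cutting = 32.
→ y_paper = 7 and y_cutting = 4.
Reduced cost of flyers: c₃ − yᵀa₃ = 36 − (7·3 + 4·4) = 36 − 37 = -1.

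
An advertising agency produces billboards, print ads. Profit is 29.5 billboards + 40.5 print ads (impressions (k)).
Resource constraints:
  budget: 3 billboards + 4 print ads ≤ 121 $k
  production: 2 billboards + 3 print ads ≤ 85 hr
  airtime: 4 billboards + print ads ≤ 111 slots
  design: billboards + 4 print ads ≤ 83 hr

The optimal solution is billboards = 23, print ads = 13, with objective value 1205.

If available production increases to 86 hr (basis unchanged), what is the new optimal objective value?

Check each constraint at x*: budget 121/121 (tight); production 85/85 (tight); airtime 105/111 (slack 6); design 75/83 (slack 8).
By complementary slackness, y = 0 for the non-binding constraints.
From A_Bᵀ y = c: 3·y_budget + 2·y_production = 29.5; 4·y_budget + 3·y_production = 40.5.
Solving: y_budget = 7.5, y_production = 3.5.
Δz = y_production·Δb = 3.5 × (1) = 3.5, so new z* = 1205 + 3.5 = 1208.5.

1208.5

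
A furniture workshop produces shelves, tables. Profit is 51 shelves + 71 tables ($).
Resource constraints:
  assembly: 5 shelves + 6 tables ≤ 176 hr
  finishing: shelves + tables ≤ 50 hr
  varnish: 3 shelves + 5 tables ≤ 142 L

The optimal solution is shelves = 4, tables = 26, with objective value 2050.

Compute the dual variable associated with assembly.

At the optimum: assembly uses 176 of 176 (binding); finishing uses 30 of 50 (slack = 20); varnish uses 142 of 142 (binding).
Since finishing is not tight, its dual is 0.
Dual feasibility on the basic columns requires 5·y_assembly + 3·y_varnish = 51, 6·y_assembly + 5·y_varnish = 71.
This yields shadow prices y_assembly = 6, y_varnish = 7.
Shadow price of assembly = 6.

6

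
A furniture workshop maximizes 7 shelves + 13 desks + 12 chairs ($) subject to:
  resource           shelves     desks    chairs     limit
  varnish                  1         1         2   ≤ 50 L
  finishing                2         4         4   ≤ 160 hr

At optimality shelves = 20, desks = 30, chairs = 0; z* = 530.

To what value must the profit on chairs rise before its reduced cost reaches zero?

Check each constraint at x*: varnish 50/50 (tight); finishing 160/160 (tight).
The binding rows give the dual system: 1·y_varnish + 2·y_finishing = 7 and 1·y_varnish + 4·y_finishing = 13.
Solving: y_varnish = 1, y_finishing = 3.
chairs enters the basis when its profit ≥ yᵀa₃ = 1·2 + 3·4 = 14.

14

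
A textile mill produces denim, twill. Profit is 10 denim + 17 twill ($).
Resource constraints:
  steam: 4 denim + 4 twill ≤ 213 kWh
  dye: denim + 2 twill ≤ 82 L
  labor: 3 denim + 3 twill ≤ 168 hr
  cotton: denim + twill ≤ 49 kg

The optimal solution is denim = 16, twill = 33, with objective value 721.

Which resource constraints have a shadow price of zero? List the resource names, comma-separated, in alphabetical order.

steam: 196/213 (slack 17)
dye: 82/82 (binding)
labor: 147/168 (slack 21)
cotton: 49/49 (binding)
By complementary slackness, a constraint with positive slack has shadow price 0 → labor, steam.

labor, steam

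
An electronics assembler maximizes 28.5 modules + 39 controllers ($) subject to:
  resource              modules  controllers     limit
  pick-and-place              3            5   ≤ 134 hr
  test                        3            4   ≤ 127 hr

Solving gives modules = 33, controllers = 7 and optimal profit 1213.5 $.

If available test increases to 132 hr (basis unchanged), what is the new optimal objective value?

1256

Both pick-and-place and test are binding at x*.
From A_Bᵀ y = c: 3·y_pick-and-place + 3·y_test = 28.5; 5·y_pick-and-place + 4·y_test = 39.
Solving: y_pick-and-place = 1, y_test = 8.5.
Δz = y_test·Δb = 8.5 × (5) = 42.5, so new z* = 1213.5 + 42.5 = 1256.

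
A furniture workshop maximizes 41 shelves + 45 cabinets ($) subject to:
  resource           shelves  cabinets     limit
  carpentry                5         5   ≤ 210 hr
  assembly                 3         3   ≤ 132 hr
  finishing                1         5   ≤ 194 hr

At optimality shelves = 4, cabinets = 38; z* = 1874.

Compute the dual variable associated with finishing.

Binding: carpentry and finishing. Non-binding: assembly (6 unused).
By complementary slackness, y = 0 for the non-binding constraint.
Dual feasibility on the basic columns requires 5·y_carpentry + 1·y_finishing = 41, 5·y_carpentry + 5·y_finishing = 45.
This yields shadow prices y_carpentry = 8, y_finishing = 1.
Shadow price of finishing = 1.

1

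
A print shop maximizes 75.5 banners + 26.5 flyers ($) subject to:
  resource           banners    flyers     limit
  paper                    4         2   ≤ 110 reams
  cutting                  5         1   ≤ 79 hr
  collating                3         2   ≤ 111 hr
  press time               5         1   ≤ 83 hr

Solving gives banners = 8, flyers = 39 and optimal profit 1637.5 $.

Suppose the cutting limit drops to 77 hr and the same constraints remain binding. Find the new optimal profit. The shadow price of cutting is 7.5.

1622.5

Δb = -2, so new z* = 1637.5 + (7.5)·(-2) = 1637.5 − 15 = 1622.5.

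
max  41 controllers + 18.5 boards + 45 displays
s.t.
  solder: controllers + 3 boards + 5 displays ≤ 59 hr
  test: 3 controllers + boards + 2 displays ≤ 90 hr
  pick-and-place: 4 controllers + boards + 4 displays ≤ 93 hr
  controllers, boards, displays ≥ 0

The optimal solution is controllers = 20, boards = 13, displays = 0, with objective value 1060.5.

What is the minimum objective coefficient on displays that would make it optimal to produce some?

Check each constraint at x*: solder 59/59 (tight); test 73/90 (slack 17); pick-and-place 93/93 (tight).
Since test is not tight, its dual is 0.
The binding rows give the dual system: 1·y_solder + 4·y_pick-and-place = 41 and 3·y_solder + 1·y_pick-and-place = 18.5.
→ y_solder = 3 and y_pick-and-place = 9.5.
displays enters the basis when its profit ≥ yᵀa₃ = 3·5 + 9.5·4 = 53.

53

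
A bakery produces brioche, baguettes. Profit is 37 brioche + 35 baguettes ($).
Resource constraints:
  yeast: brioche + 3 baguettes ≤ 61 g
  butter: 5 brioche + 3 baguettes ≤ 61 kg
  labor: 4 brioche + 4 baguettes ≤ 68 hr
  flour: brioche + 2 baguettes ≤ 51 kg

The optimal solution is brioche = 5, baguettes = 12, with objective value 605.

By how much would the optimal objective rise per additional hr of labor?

Check each constraint at x*: yeast 41/61 (slack 20); butter 61/61 (tight); labor 68/68 (tight); flour 29/51 (slack 22).
Since yeast, flour are not tight, their duals are 0.
From A_Bᵀ y = c: 5·y_butter + 4·y_labor = 37; 3·y_butter + 4·y_labor = 35.
→ y_butter = 1 and y_labor = 8.
Shadow price of labor = 8.

8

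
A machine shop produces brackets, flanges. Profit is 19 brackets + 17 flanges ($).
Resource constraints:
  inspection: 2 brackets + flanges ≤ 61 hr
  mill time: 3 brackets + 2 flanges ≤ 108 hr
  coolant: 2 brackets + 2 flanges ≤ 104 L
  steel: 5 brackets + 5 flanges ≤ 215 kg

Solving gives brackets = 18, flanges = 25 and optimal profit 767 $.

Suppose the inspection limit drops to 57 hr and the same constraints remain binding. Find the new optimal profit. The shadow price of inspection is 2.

759

Δb = -4, so new z* = 767 + (2)·(-4) = 767 − 8 = 759.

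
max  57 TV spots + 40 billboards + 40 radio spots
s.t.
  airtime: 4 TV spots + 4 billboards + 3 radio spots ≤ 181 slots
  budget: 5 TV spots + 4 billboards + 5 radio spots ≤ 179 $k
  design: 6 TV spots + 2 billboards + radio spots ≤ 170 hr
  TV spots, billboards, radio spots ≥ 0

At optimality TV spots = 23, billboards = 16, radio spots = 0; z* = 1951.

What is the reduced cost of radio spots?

At the optimum: airtime uses 156 of 181 (slack = 25); budget uses 179 of 179 (binding); design uses 170 of 170 (binding).
Slack constraints have shadow price 0 (complementary slackness).
The binding rows give the dual system: 5·y_budget + 6·y_design = 57 and 4·y_budget + 2·y_design = 40.
This yields shadow prices y_budget = 9, y_design = 2.
Reduced cost of radio spots: c₃ − yᵀa₃ = 40 − (9·5 + 2·1) = 40 − 47 = -7.

-7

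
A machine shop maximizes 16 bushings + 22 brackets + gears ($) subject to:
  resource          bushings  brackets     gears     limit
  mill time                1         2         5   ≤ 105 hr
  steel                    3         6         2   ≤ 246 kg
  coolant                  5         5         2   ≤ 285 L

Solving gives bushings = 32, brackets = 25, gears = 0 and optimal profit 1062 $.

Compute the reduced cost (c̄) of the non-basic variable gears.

-7

Binding: steel and coolant. Non-binding: mill time (23 unused).
Since mill time is not tight, its dual is 0.
The binding rows give the dual system: 3·y_steel + 5·y_coolant = 16 and 6·y_steel + 5·y_coolant = 22.
Solving: y_steel = 2, y_coolant = 2.
Reduced cost of gears: c₃ − yᵀa₃ = 1 − (2·2 + 2·2) = 1 − 8 = -7.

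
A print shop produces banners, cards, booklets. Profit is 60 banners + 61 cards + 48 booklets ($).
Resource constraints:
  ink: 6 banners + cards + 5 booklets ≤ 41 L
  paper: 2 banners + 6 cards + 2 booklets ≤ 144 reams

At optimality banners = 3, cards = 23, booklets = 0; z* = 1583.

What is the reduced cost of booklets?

Check each constraint at x*: ink 41/41 (tight); paper 144/144 (tight).
The binding rows give the dual system: 6·y_ink + 2·y_paper = 60 and 1·y_ink + 6·y_paper = 61.
This yields shadow prices y_ink = 7, y_paper = 9.
Reduced cost of booklets: c₃ − yᵀa₃ = 48 − (7·5 + 9·2) = 48 − 53 = -5.

-5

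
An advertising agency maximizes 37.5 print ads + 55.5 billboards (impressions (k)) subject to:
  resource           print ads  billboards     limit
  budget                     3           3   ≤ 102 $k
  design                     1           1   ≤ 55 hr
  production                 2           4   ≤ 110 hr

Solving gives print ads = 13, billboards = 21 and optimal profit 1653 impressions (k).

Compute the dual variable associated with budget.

6.5

Binding: budget and production. Non-binding: design (21 unused).
Slack constraints have shadow price 0 (complementary slackness).
Dual feasibility on the basic columns requires 3·y_budget + 2·y_production = 37.5, 3·y_budget + 4·y_production = 55.5.
This yields shadow prices y_budget = 6.5, y_production = 9.
Shadow price of budget = 6.5.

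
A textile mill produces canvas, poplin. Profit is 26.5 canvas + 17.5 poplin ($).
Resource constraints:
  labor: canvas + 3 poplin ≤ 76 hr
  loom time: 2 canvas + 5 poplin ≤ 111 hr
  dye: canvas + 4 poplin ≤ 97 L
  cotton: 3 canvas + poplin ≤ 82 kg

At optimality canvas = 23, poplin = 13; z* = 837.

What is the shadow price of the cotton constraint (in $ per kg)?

At the optimum: labor uses 62 of 76 (slack = 14); loom time uses 111 of 111 (binding); dye uses 75 of 97 (slack = 22); cotton uses 82 of 82 (binding).
Since labor, dye are not tight, their duals are 0.
Dual feasibility on the basic columns requires 2·y_loom time + 3·y_cotton = 26.5, 5·y_loom time + 1·y_cotton = 17.5.
Solving: y_loom time = 2, y_cotton = 7.5.
Shadow price of cotton = 7.5.

7.5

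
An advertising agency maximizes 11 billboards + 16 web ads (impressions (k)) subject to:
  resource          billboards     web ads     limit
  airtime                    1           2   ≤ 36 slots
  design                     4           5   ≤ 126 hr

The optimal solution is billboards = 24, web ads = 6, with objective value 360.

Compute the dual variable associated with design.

2

Check each constraint at x*: airtime 36/36 (tight); design 126/126 (tight).
Dual feasibility on the basic columns requires 1·y_airtime + 4·y_design = 11, 2·y_airtime + 5·y_design = 16.
This yields shadow prices y_airtime = 3, y_design = 2.
Shadow price of design = 2.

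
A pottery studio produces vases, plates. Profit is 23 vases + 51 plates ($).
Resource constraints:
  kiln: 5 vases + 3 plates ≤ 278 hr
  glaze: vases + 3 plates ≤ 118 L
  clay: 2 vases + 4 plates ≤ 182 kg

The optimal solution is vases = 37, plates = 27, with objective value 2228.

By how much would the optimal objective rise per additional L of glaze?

At the optimum: kiln uses 266 of 278 (slack = 12); glaze uses 118 of 118 (binding); clay uses 182 of 182 (binding).
By complementary slackness, y = 0 for the non-binding constraint.
From A_Bᵀ y = c: 1·y_glaze + 2·y_clay = 23; 3·y_glaze + 4·y_clay = 51.
→ y_glaze = 5 and y_clay = 9.
Shadow price of glaze = 5.

5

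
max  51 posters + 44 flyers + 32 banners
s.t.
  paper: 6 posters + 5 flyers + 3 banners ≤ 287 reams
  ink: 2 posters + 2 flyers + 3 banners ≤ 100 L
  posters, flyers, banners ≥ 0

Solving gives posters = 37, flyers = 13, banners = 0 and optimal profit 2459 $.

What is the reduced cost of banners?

Check each constraint at x*: paper 287/287 (tight); ink 100/100 (tight).
The binding rows give the dual system: 6·y_paper + 2·y_ink = 51 and 5·y_paper + 2·y_ink = 44.
→ y_paper = 7 and y_ink = 4.5.
Reduced cost of banners: c₃ − yᵀa₃ = 32 − (7·3 + 4.5·3) = 32 − 34.5 = -2.5.

-2.5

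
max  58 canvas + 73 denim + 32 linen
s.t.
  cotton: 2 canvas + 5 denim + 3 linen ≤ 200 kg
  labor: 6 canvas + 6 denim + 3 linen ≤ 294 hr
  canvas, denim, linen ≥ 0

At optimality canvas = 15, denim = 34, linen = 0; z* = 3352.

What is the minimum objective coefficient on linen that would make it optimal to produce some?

Check each constraint at x*: cotton 200/200 (tight); labor 294/294 (tight).
From A_Bᵀ y = c: 2·y_cotton + 6·y_labor = 58; 5·y_cotton + 6·y_labor = 73.
This yields shadow prices y_cotton = 5, y_labor = 8.
linen enters the basis when its profit ≥ yᵀa₃ = 5·3 + 8·3 = 39.

39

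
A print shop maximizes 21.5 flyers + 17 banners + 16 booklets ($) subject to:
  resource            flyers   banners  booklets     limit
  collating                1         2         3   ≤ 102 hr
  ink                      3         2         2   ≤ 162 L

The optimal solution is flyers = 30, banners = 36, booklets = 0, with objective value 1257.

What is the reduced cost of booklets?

Both collating and ink are binding at x*.
From A_Bᵀ y = c: 1·y_collating + 3·y_ink = 21.5; 2·y_collating + 2·y_ink = 17.
→ y_collating = 2 and y_ink = 6.5.
Reduced cost of booklets: c₃ − yᵀa₃ = 16 − (2·3 + 6.5·2) = 16 − 19 = -3.

-3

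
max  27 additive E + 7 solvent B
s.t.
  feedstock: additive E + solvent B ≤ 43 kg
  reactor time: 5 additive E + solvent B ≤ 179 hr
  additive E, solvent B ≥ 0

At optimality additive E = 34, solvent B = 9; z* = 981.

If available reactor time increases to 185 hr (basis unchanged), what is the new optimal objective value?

Check each constraint at x*: feedstock 43/43 (tight); reactor time 179/179 (tight).
The binding rows give the dual system: 1·y_feedstock + 5·y_reactor time = 27 and 1·y_feedstock + 1·y_reactor time = 7.
→ y_feedstock = 2 and y_reactor time = 5.
Δz = y_reactor time·Δb = 5 × (6) = 30, so new z* = 981 + 30 = 1011.

1011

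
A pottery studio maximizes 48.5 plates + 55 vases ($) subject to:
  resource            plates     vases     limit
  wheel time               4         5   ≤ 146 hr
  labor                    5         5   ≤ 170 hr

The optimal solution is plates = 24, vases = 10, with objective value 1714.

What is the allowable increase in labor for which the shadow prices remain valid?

12.5

Binding constraints: wheel time, labor. The basis is B = [[4,5],[5,5]] with det -5.
Per unit increase in labor, x* moves by d = (1, -0.8).
The basis stays optimal until vases reaches 0; allowable increase = 12.5 hr.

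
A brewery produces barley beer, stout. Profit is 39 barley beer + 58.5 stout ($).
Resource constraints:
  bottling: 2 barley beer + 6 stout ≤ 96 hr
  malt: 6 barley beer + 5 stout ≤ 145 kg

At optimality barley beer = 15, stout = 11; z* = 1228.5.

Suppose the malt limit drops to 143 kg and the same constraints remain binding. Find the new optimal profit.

Both bottling and malt are binding at x*.
From A_Bᵀ y = c: 2·y_bottling + 6·y_malt = 39; 6·y_bottling + 5·y_malt = 58.5.
→ y_bottling = 6 and y_malt = 4.5.
Δz = y_malt·Δb = 4.5 × (-2) = -9, so new z* = 1228.5 − 9 = 1219.5.

1219.5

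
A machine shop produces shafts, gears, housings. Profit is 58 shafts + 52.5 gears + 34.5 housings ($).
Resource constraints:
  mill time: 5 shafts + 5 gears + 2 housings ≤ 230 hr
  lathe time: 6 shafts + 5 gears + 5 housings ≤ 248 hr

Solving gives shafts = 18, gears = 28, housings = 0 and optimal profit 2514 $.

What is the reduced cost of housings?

At the optimum: mill time uses 230 of 230 (binding); lathe time uses 248 of 248 (binding).
From A_Bᵀ y = c: 5·y_mill time + 6·y_lathe time = 58; 5·y_mill time + 5·y_lathe time = 52.5.
Solving: y_mill time = 5, y_lathe time = 5.5.
Reduced cost of housings: c₃ − yᵀa₃ = 34.5 − (5·2 + 5.5·5) = 34.5 − 37.5 = -3.

-3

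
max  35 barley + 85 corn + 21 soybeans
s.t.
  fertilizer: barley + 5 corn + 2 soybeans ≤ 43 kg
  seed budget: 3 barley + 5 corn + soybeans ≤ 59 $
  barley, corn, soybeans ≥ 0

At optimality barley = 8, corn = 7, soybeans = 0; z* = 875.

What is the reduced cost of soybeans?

-4

Check each constraint at x*: fertilizer 43/43 (tight); seed budget 59/59 (tight).
The binding rows give the dual system: 1·y_fertilizer + 3·y_seed budget = 35 and 5·y_fertilizer + 5·y_seed budget = 85.
This yields shadow prices y_fertilizer = 8, y_seed budget = 9.
Reduced cost of soybeans: c₃ − yᵀa₃ = 21 − (8·2 + 9·1) = 21 − 25 = -4.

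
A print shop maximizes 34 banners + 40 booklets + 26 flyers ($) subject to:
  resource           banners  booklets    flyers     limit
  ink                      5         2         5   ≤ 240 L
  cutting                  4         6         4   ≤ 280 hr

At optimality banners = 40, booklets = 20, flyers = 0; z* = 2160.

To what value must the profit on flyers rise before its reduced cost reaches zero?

At the optimum: ink uses 240 of 240 (binding); cutting uses 280 of 280 (binding).
The binding rows give the dual system: 5·y_ink + 4·y_cutting = 34 and 2·y_ink + 6·y_cutting = 40.
This yields shadow prices y_ink = 2, y_cutting = 6.
flyers enters the basis when its profit ≥ yᵀa₃ = 2·5 + 6·4 = 34.

34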